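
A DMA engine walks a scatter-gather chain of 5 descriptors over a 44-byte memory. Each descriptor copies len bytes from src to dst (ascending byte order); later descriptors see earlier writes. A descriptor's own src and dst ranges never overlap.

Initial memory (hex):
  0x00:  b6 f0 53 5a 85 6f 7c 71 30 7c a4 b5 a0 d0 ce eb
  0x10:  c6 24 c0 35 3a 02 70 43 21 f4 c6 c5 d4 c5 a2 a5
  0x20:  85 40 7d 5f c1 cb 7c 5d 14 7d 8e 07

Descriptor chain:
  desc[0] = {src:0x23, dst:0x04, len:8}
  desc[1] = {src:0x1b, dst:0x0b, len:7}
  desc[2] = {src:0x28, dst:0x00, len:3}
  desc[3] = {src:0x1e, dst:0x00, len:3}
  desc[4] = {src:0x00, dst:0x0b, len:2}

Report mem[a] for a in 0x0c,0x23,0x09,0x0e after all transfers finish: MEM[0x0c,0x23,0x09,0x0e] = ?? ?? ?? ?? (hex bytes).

#0 dst[0x04+8] := {0x5f,0xc1,0xcb,0x7c,0x5d,0x14,0x7d,0x8e}
#1 dst[0x0b+7] := {0xc5,0xd4,0xc5,0xa2,0xa5,0x85,0x40}
#2 dst[0x00+3] := {0x14,0x7d,0x8e}
#3 dst[0x00+3] := {0xa2,0xa5,0x85}
#4 dst[0x0b+2] := {0xa2,0xa5}
query mem[0x0c]=0xa5, mem[0x23]=0x5f, mem[0x09]=0x14, mem[0x0e]=0xa2

MEM[0x0c,0x23,0x09,0x0e] = a5 5f 14 a2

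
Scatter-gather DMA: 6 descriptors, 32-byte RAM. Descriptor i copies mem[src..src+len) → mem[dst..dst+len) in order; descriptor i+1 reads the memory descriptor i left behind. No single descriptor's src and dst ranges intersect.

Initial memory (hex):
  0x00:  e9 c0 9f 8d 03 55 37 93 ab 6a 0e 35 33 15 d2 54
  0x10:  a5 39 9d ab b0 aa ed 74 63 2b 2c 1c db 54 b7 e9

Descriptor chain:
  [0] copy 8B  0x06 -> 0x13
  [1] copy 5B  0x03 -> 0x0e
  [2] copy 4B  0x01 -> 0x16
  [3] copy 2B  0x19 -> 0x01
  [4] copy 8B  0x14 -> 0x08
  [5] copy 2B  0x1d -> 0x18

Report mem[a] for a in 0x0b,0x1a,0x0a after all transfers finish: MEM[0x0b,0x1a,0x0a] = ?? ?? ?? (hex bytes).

  after D0: wrote 8B at 0x13 = 3793ab6a0e353315
  after D1: wrote 5B at 0x0e = 8d03553793
  after D2: wrote 4B at 0x16 = c09f8d03
  after D3: wrote 2B at 0x01 = 0315
  after D4: wrote 8B at 0x08 = 93abc09f8d03151c
  after D5: wrote 2B at 0x18 = 54b7
query mem[0x0b]=0x9f, mem[0x1a]=0x15, mem[0x0a]=0xc0

MEM[0x0b,0x1a,0x0a] = 9f 15 c0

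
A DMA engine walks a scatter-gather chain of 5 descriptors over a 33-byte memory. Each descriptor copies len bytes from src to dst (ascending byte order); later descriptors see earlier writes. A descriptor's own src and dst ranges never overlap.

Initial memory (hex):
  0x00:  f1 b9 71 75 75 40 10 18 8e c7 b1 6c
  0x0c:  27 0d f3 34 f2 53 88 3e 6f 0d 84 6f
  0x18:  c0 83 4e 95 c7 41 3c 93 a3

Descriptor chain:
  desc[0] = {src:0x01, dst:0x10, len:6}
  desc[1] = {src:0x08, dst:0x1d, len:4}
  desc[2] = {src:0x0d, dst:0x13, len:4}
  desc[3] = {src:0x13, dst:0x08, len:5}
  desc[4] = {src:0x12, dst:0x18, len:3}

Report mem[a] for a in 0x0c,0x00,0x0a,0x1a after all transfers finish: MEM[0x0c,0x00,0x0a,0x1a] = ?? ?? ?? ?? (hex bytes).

[0] 0x01->0x10 len=6 : b9 71 75 75 40 10
[1] 0x08->0x1d len=4 : 8e c7 b1 6c
[2] 0x0d->0x13 len=4 : 0d f3 34 b9
[3] 0x13->0x08 len=5 : 0d f3 34 b9 6f
[4] 0x12->0x18 len=3 : 75 0d f3
query mem[0x0c]=0x6f, mem[0x00]=0xf1, mem[0x0a]=0x34, mem[0x1a]=0xf3

MEM[0x0c,0x00,0x0a,0x1a] = 6f f1 34 f3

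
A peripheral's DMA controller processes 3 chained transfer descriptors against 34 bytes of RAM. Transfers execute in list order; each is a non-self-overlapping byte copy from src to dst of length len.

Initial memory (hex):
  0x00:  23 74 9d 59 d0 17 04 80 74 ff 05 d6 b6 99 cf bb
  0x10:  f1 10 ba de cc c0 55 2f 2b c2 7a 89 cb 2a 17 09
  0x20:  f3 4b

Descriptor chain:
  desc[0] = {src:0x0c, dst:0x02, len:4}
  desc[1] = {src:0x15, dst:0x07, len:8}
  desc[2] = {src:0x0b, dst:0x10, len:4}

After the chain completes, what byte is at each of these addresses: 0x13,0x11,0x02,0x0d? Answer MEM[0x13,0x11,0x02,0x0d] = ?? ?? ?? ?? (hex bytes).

MEM[0x13,0x11,0x02,0x0d] = cb 7a b6 89

[0] 0x0c->0x02 len=4 : b6 99 cf bb
[1] 0x15->0x07 len=8 : c0 55 2f 2b c2 7a 89 cb
[2] 0x0b->0x10 len=4 : c2 7a 89 cb
query mem[0x13]=0xcb, mem[0x11]=0x7a, mem[0x02]=0xb6, mem[0x0d]=0x89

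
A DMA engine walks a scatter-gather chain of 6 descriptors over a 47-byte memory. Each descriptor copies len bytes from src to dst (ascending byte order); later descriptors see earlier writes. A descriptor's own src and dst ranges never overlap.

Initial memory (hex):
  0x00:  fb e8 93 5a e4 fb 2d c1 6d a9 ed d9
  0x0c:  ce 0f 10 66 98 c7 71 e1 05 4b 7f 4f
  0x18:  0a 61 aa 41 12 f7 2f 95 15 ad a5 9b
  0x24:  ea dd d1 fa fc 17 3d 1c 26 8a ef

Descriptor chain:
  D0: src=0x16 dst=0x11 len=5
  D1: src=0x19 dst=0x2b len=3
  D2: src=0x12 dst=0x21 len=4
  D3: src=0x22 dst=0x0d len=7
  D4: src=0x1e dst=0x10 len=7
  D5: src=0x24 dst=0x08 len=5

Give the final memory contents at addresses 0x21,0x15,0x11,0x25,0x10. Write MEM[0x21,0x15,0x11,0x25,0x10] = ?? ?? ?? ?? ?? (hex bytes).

MEM[0x21,0x15,0x11,0x25,0x10] = 4f 61 95 dd 2f

[0] 0x16->0x11 len=5 : 7f 4f 0a 61 aa
[1] 0x19->0x2b len=3 : 61 aa 41
[2] 0x12->0x21 len=4 : 4f 0a 61 aa
[3] 0x22->0x0d len=7 : 0a 61 aa dd d1 fa fc
[4] 0x1e->0x10 len=7 : 2f 95 15 4f 0a 61 aa
[5] 0x24->0x08 len=5 : aa dd d1 fa fc
query mem[0x21]=0x4f, mem[0x15]=0x61, mem[0x11]=0x95, mem[0x25]=0xdd, mem[0x10]=0x2f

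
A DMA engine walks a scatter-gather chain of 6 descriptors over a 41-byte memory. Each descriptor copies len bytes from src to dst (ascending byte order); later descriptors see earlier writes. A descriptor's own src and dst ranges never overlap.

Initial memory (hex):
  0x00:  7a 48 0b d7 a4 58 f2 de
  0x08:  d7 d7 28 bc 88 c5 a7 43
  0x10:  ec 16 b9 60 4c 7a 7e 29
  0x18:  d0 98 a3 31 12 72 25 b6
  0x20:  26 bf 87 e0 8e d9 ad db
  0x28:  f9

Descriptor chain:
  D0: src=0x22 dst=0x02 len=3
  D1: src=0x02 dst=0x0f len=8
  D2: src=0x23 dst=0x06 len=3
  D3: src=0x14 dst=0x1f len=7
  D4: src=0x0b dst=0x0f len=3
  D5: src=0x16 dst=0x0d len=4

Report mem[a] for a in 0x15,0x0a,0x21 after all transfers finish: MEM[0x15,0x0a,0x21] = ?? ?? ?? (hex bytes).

MEM[0x15,0x0a,0x21] = d7 28 d7

  after D0: wrote 3B at 0x02 = 87e08e
  after D1: wrote 8B at 0x0f = 87e08e58f2ded7d7
  after D2: wrote 3B at 0x06 = e08ed9
  after D3: wrote 7B at 0x1f = ded7d729d098a3
  after D4: wrote 3B at 0x0f = bc88c5
  after D5: wrote 4B at 0x0d = d729d098
query mem[0x15]=0xd7, mem[0x0a]=0x28, mem[0x21]=0xd7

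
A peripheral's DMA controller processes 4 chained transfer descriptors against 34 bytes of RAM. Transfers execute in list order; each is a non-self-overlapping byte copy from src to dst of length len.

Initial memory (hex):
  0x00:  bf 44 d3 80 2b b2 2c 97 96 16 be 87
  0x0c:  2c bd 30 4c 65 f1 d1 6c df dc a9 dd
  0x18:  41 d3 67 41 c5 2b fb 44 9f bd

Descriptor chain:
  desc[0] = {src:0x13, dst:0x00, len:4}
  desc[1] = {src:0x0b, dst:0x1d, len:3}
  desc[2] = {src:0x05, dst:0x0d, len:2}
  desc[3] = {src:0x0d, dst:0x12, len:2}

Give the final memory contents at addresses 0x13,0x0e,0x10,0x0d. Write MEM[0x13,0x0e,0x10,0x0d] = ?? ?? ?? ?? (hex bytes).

[0] 0x13->0x00 len=4 : 6c df dc a9
[1] 0x0b->0x1d len=3 : 87 2c bd
[2] 0x05->0x0d len=2 : b2 2c
[3] 0x0d->0x12 len=2 : b2 2c
query mem[0x13]=0x2c, mem[0x0e]=0x2c, mem[0x10]=0x65, mem[0x0d]=0xb2

MEM[0x13,0x0e,0x10,0x0d] = 2c 2c 65 b2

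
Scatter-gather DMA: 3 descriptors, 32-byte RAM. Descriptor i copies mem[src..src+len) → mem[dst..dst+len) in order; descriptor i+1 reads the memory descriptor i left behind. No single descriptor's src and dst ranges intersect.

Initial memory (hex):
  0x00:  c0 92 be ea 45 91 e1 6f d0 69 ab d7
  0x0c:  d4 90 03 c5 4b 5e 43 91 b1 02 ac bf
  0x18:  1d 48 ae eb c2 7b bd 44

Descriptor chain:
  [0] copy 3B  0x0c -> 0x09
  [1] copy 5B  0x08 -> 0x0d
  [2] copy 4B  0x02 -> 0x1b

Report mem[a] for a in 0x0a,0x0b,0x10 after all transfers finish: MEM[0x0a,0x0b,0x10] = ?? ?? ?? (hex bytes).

D0: mem[0x09..0x0b] <- [d4 90 03]
D1: mem[0x0d..0x11] <- [d0 d4 90 03 d4]
D2: mem[0x1b..0x1e] <- [be ea 45 91]
query mem[0x0a]=0x90, mem[0x0b]=0x03, mem[0x10]=0x03

MEM[0x0a,0x0b,0x10] = 90 03 03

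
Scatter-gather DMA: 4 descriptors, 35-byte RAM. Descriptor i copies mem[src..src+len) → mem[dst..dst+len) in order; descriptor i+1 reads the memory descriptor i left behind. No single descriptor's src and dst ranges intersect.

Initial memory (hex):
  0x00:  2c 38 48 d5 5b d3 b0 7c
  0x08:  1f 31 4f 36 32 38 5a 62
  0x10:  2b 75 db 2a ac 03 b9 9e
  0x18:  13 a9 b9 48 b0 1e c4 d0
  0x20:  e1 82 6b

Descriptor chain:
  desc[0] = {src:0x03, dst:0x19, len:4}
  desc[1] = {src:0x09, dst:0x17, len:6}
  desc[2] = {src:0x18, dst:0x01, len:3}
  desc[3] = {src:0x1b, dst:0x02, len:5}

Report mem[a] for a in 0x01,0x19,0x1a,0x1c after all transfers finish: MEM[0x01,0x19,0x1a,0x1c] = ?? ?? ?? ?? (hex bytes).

#0 dst[0x19+4] := {0xd5,0x5b,0xd3,0xb0}
#1 dst[0x17+6] := {0x31,0x4f,0x36,0x32,0x38,0x5a}
#2 dst[0x01+3] := {0x4f,0x36,0x32}
#3 dst[0x02+5] := {0x38,0x5a,0x1e,0xc4,0xd0}
query mem[0x01]=0x4f, mem[0x19]=0x36, mem[0x1a]=0x32, mem[0x1c]=0x5a

MEM[0x01,0x19,0x1a,0x1c] = 4f 36 32 5a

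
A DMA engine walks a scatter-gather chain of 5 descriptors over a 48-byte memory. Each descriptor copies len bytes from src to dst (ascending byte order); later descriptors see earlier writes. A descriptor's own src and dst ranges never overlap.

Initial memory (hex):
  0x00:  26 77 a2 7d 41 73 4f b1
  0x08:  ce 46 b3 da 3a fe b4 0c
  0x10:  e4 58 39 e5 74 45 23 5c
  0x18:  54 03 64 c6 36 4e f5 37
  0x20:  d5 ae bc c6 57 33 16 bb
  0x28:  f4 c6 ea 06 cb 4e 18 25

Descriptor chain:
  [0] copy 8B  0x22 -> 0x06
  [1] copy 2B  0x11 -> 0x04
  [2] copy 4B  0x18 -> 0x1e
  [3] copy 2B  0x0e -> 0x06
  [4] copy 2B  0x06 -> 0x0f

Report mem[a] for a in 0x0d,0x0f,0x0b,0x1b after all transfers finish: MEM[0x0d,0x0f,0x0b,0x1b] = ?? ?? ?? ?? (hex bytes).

MEM[0x0d,0x0f,0x0b,0x1b] = c6 b4 bb c6

  after D0: wrote 8B at 0x06 = bcc6573316bbf4c6
  after D1: wrote 2B at 0x04 = 5839
  after D2: wrote 4B at 0x1e = 540364c6
  after D3: wrote 2B at 0x06 = b40c
  after D4: wrote 2B at 0x0f = b40c
query mem[0x0d]=0xc6, mem[0x0f]=0xb4, mem[0x0b]=0xbb, mem[0x1b]=0xc6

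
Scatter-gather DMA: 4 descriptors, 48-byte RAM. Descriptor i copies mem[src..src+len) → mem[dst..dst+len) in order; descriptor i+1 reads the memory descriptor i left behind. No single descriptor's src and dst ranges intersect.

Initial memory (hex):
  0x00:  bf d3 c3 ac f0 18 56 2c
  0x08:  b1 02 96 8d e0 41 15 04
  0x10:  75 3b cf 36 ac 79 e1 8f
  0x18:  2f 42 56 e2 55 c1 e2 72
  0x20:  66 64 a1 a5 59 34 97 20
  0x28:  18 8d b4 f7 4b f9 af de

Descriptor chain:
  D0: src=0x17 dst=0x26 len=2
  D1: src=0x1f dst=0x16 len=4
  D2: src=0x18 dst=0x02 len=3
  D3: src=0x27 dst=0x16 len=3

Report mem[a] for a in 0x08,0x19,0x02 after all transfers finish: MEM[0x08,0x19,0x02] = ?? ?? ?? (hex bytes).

MEM[0x08,0x19,0x02] = b1 a1 64

D0: mem[0x26..0x27] <- [8f 2f]
D1: mem[0x16..0x19] <- [72 66 64 a1]
D2: mem[0x02..0x04] <- [64 a1 56]
D3: mem[0x16..0x18] <- [2f 18 8d]
query mem[0x08]=0xb1, mem[0x19]=0xa1, mem[0x02]=0x64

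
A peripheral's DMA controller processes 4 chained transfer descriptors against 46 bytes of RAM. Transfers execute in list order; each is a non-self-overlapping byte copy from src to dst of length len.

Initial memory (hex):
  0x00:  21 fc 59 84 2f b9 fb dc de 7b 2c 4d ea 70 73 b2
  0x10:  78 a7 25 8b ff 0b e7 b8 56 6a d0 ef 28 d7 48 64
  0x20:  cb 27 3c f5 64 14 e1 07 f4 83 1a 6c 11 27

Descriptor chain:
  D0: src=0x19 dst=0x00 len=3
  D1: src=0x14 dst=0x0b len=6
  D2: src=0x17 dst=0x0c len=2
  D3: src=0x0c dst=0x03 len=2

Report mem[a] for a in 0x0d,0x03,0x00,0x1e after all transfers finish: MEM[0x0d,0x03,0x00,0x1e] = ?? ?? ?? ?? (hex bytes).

MEM[0x0d,0x03,0x00,0x1e] = 56 b8 6a 48

D0: mem[0x00..0x02] <- [6a d0 ef]
D1: mem[0x0b..0x10] <- [ff 0b e7 b8 56 6a]
D2: mem[0x0c..0x0d] <- [b8 56]
D3: mem[0x03..0x04] <- [b8 56]
query mem[0x0d]=0x56, mem[0x03]=0xb8, mem[0x00]=0x6a, mem[0x1e]=0x48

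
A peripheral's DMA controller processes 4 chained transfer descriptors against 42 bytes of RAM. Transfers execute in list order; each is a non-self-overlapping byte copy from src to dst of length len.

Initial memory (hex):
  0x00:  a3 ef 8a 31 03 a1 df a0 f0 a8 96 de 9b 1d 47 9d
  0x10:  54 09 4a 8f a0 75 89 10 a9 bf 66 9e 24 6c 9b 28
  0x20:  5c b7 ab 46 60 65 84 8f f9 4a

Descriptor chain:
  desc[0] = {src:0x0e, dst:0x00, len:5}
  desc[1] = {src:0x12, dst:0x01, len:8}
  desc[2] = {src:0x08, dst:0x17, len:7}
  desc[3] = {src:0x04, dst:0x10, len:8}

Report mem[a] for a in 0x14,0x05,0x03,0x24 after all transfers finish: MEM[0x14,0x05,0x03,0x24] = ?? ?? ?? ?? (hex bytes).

  after D0: wrote 5B at 0x00 = 479d54094a
  after D1: wrote 8B at 0x01 = 4a8fa0758910a9bf
  after D2: wrote 7B at 0x17 = bfa896de9b1d47
  after D3: wrote 8B at 0x10 = 758910a9bfa896de
query mem[0x14]=0xbf, mem[0x05]=0x89, mem[0x03]=0xa0, mem[0x24]=0x60

MEM[0x14,0x05,0x03,0x24] = bf 89 a0 60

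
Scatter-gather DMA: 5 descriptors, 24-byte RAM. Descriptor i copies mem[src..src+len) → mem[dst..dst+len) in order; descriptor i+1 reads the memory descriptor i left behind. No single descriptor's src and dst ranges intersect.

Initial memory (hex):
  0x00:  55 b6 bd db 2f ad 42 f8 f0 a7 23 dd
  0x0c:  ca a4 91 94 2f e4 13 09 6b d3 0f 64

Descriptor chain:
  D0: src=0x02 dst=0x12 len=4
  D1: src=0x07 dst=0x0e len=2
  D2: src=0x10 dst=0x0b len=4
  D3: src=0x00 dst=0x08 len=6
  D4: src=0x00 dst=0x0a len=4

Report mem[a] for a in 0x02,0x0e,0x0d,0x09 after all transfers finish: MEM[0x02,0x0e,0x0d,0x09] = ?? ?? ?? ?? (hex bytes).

MEM[0x02,0x0e,0x0d,0x09] = bd db db b6

#0 dst[0x12+4] := {0xbd,0xdb,0x2f,0xad}
#1 dst[0x0e+2] := {0xf8,0xf0}
#2 dst[0x0b+4] := {0x2f,0xe4,0xbd,0xdb}
#3 dst[0x08+6] := {0x55,0xb6,0xbd,0xdb,0x2f,0xad}
#4 dst[0x0a+4] := {0x55,0xb6,0xbd,0xdb}
query mem[0x02]=0xbd, mem[0x0e]=0xdb, mem[0x0d]=0xdb, mem[0x09]=0xb6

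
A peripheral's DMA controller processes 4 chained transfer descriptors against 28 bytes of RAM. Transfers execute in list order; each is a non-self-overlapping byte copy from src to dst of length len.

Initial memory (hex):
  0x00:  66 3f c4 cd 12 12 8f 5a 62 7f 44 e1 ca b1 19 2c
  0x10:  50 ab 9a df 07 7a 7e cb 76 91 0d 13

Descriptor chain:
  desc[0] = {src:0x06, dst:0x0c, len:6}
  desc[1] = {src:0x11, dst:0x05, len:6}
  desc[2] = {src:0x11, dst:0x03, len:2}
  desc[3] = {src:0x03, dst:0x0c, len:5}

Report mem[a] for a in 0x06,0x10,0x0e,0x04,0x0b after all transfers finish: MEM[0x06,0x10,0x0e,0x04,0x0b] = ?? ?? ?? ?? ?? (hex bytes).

MEM[0x06,0x10,0x0e,0x04,0x0b] = 9a df e1 9a e1

D0: mem[0x0c..0x11] <- [8f 5a 62 7f 44 e1]
D1: mem[0x05..0x0a] <- [e1 9a df 07 7a 7e]
D2: mem[0x03..0x04] <- [e1 9a]
D3: mem[0x0c..0x10] <- [e1 9a e1 9a df]
query mem[0x06]=0x9a, mem[0x10]=0xdf, mem[0x0e]=0xe1, mem[0x04]=0x9a, mem[0x0b]=0xe1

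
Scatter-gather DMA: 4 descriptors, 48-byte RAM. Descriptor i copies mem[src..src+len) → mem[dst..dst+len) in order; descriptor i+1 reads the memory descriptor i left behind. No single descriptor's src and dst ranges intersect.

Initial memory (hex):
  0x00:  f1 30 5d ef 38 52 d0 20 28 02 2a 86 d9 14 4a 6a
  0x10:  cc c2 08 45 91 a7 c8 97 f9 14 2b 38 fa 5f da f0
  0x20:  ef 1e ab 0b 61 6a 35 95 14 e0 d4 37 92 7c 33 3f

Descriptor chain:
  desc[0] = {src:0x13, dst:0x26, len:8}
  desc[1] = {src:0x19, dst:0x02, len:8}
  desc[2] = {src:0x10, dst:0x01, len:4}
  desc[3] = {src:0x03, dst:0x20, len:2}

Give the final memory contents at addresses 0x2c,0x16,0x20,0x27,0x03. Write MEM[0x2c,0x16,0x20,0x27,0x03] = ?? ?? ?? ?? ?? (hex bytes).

MEM[0x2c,0x16,0x20,0x27,0x03] = 14 c8 08 91 08

#0 dst[0x26+8] := {0x45,0x91,0xa7,0xc8,0x97,0xf9,0x14,0x2b}
#1 dst[0x02+8] := {0x14,0x2b,0x38,0xfa,0x5f,0xda,0xf0,0xef}
#2 dst[0x01+4] := {0xcc,0xc2,0x08,0x45}
#3 dst[0x20+2] := {0x08,0x45}
query mem[0x2c]=0x14, mem[0x16]=0xc8, mem[0x20]=0x08, mem[0x27]=0x91, mem[0x03]=0x08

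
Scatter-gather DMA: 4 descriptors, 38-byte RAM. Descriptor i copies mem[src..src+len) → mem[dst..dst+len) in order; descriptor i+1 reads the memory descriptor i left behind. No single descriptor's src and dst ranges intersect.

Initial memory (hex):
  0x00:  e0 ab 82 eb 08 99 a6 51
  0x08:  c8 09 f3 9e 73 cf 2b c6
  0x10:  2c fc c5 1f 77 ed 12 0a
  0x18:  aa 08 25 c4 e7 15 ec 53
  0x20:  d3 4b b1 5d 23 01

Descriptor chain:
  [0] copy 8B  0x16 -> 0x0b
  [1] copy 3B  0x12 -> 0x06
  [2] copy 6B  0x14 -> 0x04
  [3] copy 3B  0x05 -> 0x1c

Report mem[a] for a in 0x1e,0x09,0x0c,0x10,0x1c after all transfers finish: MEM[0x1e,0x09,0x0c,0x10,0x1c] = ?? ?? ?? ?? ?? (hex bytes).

MEM[0x1e,0x09,0x0c,0x10,0x1c] = 0a 08 0a c4 ed

#0 dst[0x0b+8] := {0x12,0x0a,0xaa,0x08,0x25,0xc4,0xe7,0x15}
#1 dst[0x06+3] := {0x15,0x1f,0x77}
#2 dst[0x04+6] := {0x77,0xed,0x12,0x0a,0xaa,0x08}
#3 dst[0x1c+3] := {0xed,0x12,0x0a}
query mem[0x1e]=0x0a, mem[0x09]=0x08, mem[0x0c]=0x0a, mem[0x10]=0xc4, mem[0x1c]=0xed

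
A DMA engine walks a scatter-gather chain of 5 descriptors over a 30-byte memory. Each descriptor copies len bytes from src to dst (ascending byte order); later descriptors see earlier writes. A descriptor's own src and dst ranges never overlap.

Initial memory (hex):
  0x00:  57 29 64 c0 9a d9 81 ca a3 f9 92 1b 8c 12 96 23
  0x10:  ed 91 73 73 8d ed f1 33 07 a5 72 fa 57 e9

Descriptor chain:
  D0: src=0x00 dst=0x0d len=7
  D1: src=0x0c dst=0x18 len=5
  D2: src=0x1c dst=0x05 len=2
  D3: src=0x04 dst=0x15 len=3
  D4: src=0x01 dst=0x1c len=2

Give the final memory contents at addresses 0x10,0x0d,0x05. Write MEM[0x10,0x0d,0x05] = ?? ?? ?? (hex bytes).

MEM[0x10,0x0d,0x05] = c0 57 c0

#0 dst[0x0d+7] := {0x57,0x29,0x64,0xc0,0x9a,0xd9,0x81}
#1 dst[0x18+5] := {0x8c,0x57,0x29,0x64,0xc0}
#2 dst[0x05+2] := {0xc0,0xe9}
#3 dst[0x15+3] := {0x9a,0xc0,0xe9}
#4 dst[0x1c+2] := {0x29,0x64}
query mem[0x10]=0xc0, mem[0x0d]=0x57, mem[0x05]=0xc0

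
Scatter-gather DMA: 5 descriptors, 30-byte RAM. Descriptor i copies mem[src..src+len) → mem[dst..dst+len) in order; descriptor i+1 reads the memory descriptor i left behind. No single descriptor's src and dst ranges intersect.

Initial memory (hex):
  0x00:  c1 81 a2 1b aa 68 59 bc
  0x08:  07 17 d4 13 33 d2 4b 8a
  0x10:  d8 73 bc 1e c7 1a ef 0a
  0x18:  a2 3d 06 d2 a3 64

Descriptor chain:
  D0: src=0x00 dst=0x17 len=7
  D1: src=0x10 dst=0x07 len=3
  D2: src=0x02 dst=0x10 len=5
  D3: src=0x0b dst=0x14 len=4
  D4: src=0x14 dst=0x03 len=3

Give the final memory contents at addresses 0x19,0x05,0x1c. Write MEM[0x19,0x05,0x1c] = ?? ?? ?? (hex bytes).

  after D0: wrote 7B at 0x17 = c181a21baa6859
  after D1: wrote 3B at 0x07 = d873bc
  after D2: wrote 5B at 0x10 = a21baa6859
  after D3: wrote 4B at 0x14 = 1333d24b
  after D4: wrote 3B at 0x03 = 1333d2
query mem[0x19]=0xa2, mem[0x05]=0xd2, mem[0x1c]=0x68

MEM[0x19,0x05,0x1c] = a2 d2 68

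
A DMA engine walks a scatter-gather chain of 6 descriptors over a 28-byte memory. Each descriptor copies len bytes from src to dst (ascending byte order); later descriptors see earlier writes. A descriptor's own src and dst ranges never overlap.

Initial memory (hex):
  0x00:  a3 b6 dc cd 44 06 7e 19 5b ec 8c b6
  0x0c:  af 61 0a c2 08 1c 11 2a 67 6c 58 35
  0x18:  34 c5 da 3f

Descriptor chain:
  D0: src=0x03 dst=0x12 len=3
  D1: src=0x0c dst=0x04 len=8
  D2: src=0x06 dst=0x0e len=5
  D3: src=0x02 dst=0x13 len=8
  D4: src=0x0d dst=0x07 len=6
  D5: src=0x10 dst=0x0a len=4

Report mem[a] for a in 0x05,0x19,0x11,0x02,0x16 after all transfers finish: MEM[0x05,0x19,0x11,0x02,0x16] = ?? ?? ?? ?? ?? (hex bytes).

  after D0: wrote 3B at 0x12 = cd4406
  after D1: wrote 8B at 0x04 = af610ac2081ccd44
  after D2: wrote 5B at 0x0e = 0ac2081ccd
  after D3: wrote 8B at 0x13 = dccdaf610ac2081c
  after D4: wrote 6B at 0x07 = 610ac2081ccd
  after D5: wrote 4B at 0x0a = 081ccddc
query mem[0x05]=0x61, mem[0x19]=0x08, mem[0x11]=0x1c, mem[0x02]=0xdc, mem[0x16]=0x61

MEM[0x05,0x19,0x11,0x02,0x16] = 61 08 1c dc 61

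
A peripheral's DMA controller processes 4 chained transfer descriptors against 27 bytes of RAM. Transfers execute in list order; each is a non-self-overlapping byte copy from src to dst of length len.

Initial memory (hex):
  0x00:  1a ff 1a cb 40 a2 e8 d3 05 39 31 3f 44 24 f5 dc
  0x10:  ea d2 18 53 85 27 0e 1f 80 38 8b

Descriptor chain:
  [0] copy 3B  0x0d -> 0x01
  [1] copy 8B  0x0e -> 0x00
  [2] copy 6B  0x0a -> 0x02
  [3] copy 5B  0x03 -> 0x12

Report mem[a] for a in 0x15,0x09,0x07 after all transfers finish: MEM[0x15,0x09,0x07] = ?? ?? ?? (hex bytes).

[0] 0x0d->0x01 len=3 : 24 f5 dc
[1] 0x0e->0x00 len=8 : f5 dc ea d2 18 53 85 27
[2] 0x0a->0x02 len=6 : 31 3f 44 24 f5 dc
[3] 0x03->0x12 len=5 : 3f 44 24 f5 dc
query mem[0x15]=0xf5, mem[0x09]=0x39, mem[0x07]=0xdc

MEM[0x15,0x09,0x07] = f5 39 dc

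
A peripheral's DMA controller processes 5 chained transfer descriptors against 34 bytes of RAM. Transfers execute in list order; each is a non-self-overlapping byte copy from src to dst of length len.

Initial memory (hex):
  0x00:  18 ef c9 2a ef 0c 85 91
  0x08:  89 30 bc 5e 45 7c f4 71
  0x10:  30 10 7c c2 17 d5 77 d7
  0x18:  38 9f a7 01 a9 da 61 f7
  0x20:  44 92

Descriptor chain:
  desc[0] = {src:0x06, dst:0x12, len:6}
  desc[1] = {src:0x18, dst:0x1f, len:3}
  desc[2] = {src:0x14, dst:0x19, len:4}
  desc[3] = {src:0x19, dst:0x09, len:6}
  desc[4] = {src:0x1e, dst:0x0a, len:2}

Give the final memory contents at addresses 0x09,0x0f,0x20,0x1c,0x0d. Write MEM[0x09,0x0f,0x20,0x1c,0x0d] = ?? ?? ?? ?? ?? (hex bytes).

MEM[0x09,0x0f,0x20,0x1c,0x0d] = 89 71 9f 5e da

#0 dst[0x12+6] := {0x85,0x91,0x89,0x30,0xbc,0x5e}
#1 dst[0x1f+3] := {0x38,0x9f,0xa7}
#2 dst[0x19+4] := {0x89,0x30,0xbc,0x5e}
#3 dst[0x09+6] := {0x89,0x30,0xbc,0x5e,0xda,0x61}
#4 dst[0x0a+2] := {0x61,0x38}
query mem[0x09]=0x89, mem[0x0f]=0x71, mem[0x20]=0x9f, mem[0x1c]=0x5e, mem[0x0d]=0xda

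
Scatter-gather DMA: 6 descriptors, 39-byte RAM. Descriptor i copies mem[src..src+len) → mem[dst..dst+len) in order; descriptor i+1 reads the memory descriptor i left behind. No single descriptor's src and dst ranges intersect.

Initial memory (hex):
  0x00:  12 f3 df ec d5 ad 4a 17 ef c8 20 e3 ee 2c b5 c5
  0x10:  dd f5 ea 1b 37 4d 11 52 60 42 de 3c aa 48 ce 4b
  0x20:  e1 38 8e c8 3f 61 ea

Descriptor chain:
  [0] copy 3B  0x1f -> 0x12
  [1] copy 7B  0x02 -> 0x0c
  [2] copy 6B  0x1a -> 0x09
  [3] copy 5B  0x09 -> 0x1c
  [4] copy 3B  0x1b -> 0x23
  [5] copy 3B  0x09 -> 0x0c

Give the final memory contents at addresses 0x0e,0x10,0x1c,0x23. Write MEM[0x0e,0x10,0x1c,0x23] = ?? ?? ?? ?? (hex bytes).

MEM[0x0e,0x10,0x1c,0x23] = aa 4a de 3c

  after D0: wrote 3B at 0x12 = 4be138
  after D1: wrote 7B at 0x0c = dfecd5ad4a17ef
  after D2: wrote 6B at 0x09 = de3caa48ce4b
  after D3: wrote 5B at 0x1c = de3caa48ce
  after D4: wrote 3B at 0x23 = 3cde3c
  after D5: wrote 3B at 0x0c = de3caa
query mem[0x0e]=0xaa, mem[0x10]=0x4a, mem[0x1c]=0xde, mem[0x23]=0x3c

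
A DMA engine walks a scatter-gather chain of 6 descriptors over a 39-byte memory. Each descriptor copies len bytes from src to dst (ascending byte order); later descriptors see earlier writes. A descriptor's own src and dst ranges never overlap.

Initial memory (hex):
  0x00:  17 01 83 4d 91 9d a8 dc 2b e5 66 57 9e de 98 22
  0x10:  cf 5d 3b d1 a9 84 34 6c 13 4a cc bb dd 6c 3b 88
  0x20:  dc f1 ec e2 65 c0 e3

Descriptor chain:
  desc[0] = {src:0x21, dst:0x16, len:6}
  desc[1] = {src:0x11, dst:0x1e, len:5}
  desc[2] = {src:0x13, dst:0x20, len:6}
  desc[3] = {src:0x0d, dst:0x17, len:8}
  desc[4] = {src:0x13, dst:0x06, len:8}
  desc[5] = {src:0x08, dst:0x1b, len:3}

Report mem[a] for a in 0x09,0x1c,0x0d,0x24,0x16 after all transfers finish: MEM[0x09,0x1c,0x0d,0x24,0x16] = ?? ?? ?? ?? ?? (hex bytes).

[0] 0x21->0x16 len=6 : f1 ec e2 65 c0 e3
[1] 0x11->0x1e len=5 : 5d 3b d1 a9 84
[2] 0x13->0x20 len=6 : d1 a9 84 f1 ec e2
[3] 0x0d->0x17 len=8 : de 98 22 cf 5d 3b d1 a9
[4] 0x13->0x06 len=8 : d1 a9 84 f1 de 98 22 cf
[5] 0x08->0x1b len=3 : 84 f1 de
query mem[0x09]=0xf1, mem[0x1c]=0xf1, mem[0x0d]=0xcf, mem[0x24]=0xec, mem[0x16]=0xf1

MEM[0x09,0x1c,0x0d,0x24,0x16] = f1 f1 cf ec f1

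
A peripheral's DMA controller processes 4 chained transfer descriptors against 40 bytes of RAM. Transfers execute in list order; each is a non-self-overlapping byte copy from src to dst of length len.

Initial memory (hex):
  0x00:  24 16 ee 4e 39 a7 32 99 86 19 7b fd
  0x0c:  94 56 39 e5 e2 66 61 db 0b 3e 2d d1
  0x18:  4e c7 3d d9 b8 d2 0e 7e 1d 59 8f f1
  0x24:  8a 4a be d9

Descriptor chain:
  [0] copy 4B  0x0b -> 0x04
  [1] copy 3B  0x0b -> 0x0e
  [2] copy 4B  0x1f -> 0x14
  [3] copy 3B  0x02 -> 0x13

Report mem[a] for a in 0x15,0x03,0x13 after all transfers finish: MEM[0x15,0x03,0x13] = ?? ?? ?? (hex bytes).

[0] 0x0b->0x04 len=4 : fd 94 56 39
[1] 0x0b->0x0e len=3 : fd 94 56
[2] 0x1f->0x14 len=4 : 7e 1d 59 8f
[3] 0x02->0x13 len=3 : ee 4e fd
query mem[0x15]=0xfd, mem[0x03]=0x4e, mem[0x13]=0xee

MEM[0x15,0x03,0x13] = fd 4e ee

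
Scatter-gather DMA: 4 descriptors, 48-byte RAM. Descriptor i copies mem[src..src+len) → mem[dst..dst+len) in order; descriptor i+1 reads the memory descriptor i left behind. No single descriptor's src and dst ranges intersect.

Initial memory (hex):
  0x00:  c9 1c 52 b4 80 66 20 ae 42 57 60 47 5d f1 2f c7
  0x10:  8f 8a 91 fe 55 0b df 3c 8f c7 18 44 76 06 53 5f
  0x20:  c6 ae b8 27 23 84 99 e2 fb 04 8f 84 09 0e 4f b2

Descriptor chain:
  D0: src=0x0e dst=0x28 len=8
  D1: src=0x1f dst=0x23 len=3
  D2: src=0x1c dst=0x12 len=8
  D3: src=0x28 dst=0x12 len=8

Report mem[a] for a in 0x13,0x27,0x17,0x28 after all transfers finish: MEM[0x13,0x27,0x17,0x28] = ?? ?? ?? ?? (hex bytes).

MEM[0x13,0x27,0x17,0x28] = c7 e2 fe 2f

#0 dst[0x28+8] := {0x2f,0xc7,0x8f,0x8a,0x91,0xfe,0x55,0x0b}
#1 dst[0x23+3] := {0x5f,0xc6,0xae}
#2 dst[0x12+8] := {0x76,0x06,0x53,0x5f,0xc6,0xae,0xb8,0x5f}
#3 dst[0x12+8] := {0x2f,0xc7,0x8f,0x8a,0x91,0xfe,0x55,0x0b}
query mem[0x13]=0xc7, mem[0x27]=0xe2, mem[0x17]=0xfe, mem[0x28]=0x2f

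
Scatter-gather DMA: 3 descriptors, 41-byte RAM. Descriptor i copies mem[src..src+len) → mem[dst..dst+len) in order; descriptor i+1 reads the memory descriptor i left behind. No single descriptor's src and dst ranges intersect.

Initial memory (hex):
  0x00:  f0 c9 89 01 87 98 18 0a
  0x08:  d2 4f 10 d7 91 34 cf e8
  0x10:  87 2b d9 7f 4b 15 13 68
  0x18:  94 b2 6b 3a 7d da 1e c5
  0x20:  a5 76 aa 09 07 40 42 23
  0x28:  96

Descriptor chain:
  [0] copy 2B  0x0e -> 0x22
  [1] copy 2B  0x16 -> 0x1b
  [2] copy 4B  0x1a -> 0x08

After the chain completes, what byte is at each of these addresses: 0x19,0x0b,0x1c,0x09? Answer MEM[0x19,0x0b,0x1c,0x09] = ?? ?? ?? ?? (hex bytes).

[0] 0x0e->0x22 len=2 : cf e8
[1] 0x16->0x1b len=2 : 13 68
[2] 0x1a->0x08 len=4 : 6b 13 68 da
query mem[0x19]=0xb2, mem[0x0b]=0xda, mem[0x1c]=0x68, mem[0x09]=0x13

MEM[0x19,0x0b,0x1c,0x09] = b2 da 68 13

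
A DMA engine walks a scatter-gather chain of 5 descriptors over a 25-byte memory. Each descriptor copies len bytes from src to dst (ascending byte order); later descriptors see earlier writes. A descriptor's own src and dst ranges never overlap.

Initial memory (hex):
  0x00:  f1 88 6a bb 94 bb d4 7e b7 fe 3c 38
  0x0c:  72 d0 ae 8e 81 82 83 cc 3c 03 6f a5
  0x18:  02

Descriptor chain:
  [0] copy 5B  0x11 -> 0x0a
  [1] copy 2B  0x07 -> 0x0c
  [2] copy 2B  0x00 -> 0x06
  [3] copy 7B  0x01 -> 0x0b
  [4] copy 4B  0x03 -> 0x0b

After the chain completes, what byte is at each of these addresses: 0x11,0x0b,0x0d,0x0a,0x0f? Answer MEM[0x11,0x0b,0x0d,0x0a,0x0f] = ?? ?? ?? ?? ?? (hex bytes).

MEM[0x11,0x0b,0x0d,0x0a,0x0f] = 88 bb bb 82 bb

  after D0: wrote 5B at 0x0a = 8283cc3c03
  after D1: wrote 2B at 0x0c = 7eb7
  after D2: wrote 2B at 0x06 = f188
  after D3: wrote 7B at 0x0b = 886abb94bbf188
  after D4: wrote 4B at 0x0b = bb94bbf1
query mem[0x11]=0x88, mem[0x0b]=0xbb, mem[0x0d]=0xbb, mem[0x0a]=0x82, mem[0x0f]=0xbb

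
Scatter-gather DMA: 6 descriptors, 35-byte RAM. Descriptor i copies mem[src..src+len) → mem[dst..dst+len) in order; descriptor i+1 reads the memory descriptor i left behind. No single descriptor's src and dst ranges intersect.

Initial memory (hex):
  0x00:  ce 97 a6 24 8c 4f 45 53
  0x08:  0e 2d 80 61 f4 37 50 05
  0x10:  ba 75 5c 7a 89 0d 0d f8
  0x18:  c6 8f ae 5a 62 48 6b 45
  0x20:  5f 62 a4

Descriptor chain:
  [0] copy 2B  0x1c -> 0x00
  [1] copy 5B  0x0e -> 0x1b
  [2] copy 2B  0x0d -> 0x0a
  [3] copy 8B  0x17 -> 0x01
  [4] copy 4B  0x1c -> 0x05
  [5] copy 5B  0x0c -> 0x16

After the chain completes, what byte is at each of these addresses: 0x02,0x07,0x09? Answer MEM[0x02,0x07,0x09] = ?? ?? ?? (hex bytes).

MEM[0x02,0x07,0x09] = c6 75 2d

D0: mem[0x00..0x01] <- [62 48]
D1: mem[0x1b..0x1f] <- [50 05 ba 75 5c]
D2: mem[0x0a..0x0b] <- [37 50]
D3: mem[0x01..0x08] <- [f8 c6 8f ae 50 05 ba 75]
D4: mem[0x05..0x08] <- [05 ba 75 5c]
D5: mem[0x16..0x1a] <- [f4 37 50 05 ba]
query mem[0x02]=0xc6, mem[0x07]=0x75, mem[0x09]=0x2d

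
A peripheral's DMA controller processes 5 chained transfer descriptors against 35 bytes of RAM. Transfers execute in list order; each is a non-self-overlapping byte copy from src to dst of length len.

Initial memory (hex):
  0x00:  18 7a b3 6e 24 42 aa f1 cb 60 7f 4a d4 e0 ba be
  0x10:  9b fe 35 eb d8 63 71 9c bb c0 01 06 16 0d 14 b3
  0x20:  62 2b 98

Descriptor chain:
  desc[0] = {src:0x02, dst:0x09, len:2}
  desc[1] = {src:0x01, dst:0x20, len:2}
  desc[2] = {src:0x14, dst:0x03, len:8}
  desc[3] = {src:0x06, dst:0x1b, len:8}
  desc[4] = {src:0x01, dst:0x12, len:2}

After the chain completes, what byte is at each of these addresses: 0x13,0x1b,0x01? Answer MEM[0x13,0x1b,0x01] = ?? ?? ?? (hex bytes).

MEM[0x13,0x1b,0x01] = b3 9c 7a

#0 dst[0x09+2] := {0xb3,0x6e}
#1 dst[0x20+2] := {0x7a,0xb3}
#2 dst[0x03+8] := {0xd8,0x63,0x71,0x9c,0xbb,0xc0,0x01,0x06}
#3 dst[0x1b+8] := {0x9c,0xbb,0xc0,0x01,0x06,0x4a,0xd4,0xe0}
#4 dst[0x12+2] := {0x7a,0xb3}
query mem[0x13]=0xb3, mem[0x1b]=0x9c, mem[0x01]=0x7a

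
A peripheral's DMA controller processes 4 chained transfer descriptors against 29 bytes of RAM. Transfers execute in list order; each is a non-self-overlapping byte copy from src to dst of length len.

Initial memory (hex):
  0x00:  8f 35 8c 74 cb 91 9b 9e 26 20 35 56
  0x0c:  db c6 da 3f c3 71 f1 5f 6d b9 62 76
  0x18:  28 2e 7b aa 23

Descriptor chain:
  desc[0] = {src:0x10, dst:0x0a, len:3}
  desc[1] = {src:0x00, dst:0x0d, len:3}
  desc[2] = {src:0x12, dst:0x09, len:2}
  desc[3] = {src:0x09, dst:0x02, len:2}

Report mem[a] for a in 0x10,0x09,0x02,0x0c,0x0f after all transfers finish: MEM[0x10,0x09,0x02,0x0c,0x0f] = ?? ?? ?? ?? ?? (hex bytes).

[0] 0x10->0x0a len=3 : c3 71 f1
[1] 0x00->0x0d len=3 : 8f 35 8c
[2] 0x12->0x09 len=2 : f1 5f
[3] 0x09->0x02 len=2 : f1 5f
query mem[0x10]=0xc3, mem[0x09]=0xf1, mem[0x02]=0xf1, mem[0x0c]=0xf1, mem[0x0f]=0x8c

MEM[0x10,0x09,0x02,0x0c,0x0f] = c3 f1 f1 f1 8c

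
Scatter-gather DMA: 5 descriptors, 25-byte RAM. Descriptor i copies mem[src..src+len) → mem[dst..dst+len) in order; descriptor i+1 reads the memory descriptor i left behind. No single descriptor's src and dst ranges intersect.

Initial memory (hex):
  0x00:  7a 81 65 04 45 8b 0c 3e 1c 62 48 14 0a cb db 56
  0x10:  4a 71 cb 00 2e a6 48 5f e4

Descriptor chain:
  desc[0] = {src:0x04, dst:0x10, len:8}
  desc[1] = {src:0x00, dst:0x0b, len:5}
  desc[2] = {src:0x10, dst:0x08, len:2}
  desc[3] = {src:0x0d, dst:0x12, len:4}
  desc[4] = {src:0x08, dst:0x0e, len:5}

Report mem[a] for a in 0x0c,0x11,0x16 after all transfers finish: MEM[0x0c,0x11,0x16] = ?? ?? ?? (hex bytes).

#0 dst[0x10+8] := {0x45,0x8b,0x0c,0x3e,0x1c,0x62,0x48,0x14}
#1 dst[0x0b+5] := {0x7a,0x81,0x65,0x04,0x45}
#2 dst[0x08+2] := {0x45,0x8b}
#3 dst[0x12+4] := {0x65,0x04,0x45,0x45}
#4 dst[0x0e+5] := {0x45,0x8b,0x48,0x7a,0x81}
query mem[0x0c]=0x81, mem[0x11]=0x7a, mem[0x16]=0x48

MEM[0x0c,0x11,0x16] = 81 7a 48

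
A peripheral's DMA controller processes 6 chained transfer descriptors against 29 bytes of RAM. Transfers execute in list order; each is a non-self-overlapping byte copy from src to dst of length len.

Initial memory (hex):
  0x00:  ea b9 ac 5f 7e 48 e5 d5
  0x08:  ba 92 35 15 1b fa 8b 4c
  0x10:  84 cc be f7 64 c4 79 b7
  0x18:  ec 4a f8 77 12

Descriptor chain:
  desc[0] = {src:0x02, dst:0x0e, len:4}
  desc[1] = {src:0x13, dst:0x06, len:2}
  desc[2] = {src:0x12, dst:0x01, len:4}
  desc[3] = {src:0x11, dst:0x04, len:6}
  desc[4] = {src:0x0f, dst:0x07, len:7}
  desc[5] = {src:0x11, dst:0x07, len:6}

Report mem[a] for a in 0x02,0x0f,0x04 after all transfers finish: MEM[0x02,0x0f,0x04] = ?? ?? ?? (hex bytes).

D0: mem[0x0e..0x11] <- [ac 5f 7e 48]
D1: mem[0x06..0x07] <- [f7 64]
D2: mem[0x01..0x04] <- [be f7 64 c4]
D3: mem[0x04..0x09] <- [48 be f7 64 c4 79]
D4: mem[0x07..0x0d] <- [5f 7e 48 be f7 64 c4]
D5: mem[0x07..0x0c] <- [48 be f7 64 c4 79]
query mem[0x02]=0xf7, mem[0x0f]=0x5f, mem[0x04]=0x48

MEM[0x02,0x0f,0x04] = f7 5f 48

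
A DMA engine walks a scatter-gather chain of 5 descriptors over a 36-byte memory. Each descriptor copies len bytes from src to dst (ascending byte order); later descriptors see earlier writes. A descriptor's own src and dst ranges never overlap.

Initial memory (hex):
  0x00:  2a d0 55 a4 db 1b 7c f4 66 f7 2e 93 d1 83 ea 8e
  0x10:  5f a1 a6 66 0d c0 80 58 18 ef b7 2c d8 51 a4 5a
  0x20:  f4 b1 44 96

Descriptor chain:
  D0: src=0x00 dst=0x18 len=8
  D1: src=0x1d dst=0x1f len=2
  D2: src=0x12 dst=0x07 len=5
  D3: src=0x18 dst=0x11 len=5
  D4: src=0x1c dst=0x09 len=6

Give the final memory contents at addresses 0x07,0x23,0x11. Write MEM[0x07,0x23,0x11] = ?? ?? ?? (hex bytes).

D0: mem[0x18..0x1f] <- [2a d0 55 a4 db 1b 7c f4]
D1: mem[0x1f..0x20] <- [1b 7c]
D2: mem[0x07..0x0b] <- [a6 66 0d c0 80]
D3: mem[0x11..0x15] <- [2a d0 55 a4 db]
D4: mem[0x09..0x0e] <- [db 1b 7c 1b 7c b1]
query mem[0x07]=0xa6, mem[0x23]=0x96, mem[0x11]=0x2a

MEM[0x07,0x23,0x11] = a6 96 2a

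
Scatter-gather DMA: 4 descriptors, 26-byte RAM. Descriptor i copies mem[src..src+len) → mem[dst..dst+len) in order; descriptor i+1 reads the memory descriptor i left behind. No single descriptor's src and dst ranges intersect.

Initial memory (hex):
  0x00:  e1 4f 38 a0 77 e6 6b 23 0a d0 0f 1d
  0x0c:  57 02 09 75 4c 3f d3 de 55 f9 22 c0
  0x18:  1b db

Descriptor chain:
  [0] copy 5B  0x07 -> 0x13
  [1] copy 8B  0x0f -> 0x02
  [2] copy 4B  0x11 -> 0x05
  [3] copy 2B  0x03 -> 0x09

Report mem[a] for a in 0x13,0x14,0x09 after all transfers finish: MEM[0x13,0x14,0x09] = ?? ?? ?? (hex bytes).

MEM[0x13,0x14,0x09] = 23 0a 4c

#0 dst[0x13+5] := {0x23,0x0a,0xd0,0x0f,0x1d}
#1 dst[0x02+8] := {0x75,0x4c,0x3f,0xd3,0x23,0x0a,0xd0,0x0f}
#2 dst[0x05+4] := {0x3f,0xd3,0x23,0x0a}
#3 dst[0x09+2] := {0x4c,0x3f}
query mem[0x13]=0x23, mem[0x14]=0x0a, mem[0x09]=0x4c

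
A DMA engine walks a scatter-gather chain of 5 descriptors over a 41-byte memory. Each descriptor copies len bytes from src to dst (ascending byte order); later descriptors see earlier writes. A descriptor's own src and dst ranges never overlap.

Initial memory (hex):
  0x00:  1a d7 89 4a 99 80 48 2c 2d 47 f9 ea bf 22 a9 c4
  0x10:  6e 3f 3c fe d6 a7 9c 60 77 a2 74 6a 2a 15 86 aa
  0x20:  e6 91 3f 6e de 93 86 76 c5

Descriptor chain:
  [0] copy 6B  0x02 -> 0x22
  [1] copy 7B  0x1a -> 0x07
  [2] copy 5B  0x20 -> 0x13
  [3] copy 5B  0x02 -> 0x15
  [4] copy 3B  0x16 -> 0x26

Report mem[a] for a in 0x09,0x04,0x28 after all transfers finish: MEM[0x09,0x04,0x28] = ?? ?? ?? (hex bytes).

D0: mem[0x22..0x27] <- [89 4a 99 80 48 2c]
D1: mem[0x07..0x0d] <- [74 6a 2a 15 86 aa e6]
D2: mem[0x13..0x17] <- [e6 91 89 4a 99]
D3: mem[0x15..0x19] <- [89 4a 99 80 48]
D4: mem[0x26..0x28] <- [4a 99 80]
query mem[0x09]=0x2a, mem[0x04]=0x99, mem[0x28]=0x80

MEM[0x09,0x04,0x28] = 2a 99 80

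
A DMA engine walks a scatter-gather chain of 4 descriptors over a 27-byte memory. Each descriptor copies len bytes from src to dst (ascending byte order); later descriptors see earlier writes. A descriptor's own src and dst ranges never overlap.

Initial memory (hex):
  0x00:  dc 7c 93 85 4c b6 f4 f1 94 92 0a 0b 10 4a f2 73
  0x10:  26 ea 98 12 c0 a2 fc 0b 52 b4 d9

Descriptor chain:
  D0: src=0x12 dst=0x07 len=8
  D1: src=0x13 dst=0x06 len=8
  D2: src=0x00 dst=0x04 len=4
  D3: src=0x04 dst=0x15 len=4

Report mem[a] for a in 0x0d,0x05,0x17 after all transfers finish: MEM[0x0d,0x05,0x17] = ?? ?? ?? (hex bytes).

MEM[0x0d,0x05,0x17] = d9 7c 93

D0: mem[0x07..0x0e] <- [98 12 c0 a2 fc 0b 52 b4]
D1: mem[0x06..0x0d] <- [12 c0 a2 fc 0b 52 b4 d9]
D2: mem[0x04..0x07] <- [dc 7c 93 85]
D3: mem[0x15..0x18] <- [dc 7c 93 85]
query mem[0x0d]=0xd9, mem[0x05]=0x7c, mem[0x17]=0x93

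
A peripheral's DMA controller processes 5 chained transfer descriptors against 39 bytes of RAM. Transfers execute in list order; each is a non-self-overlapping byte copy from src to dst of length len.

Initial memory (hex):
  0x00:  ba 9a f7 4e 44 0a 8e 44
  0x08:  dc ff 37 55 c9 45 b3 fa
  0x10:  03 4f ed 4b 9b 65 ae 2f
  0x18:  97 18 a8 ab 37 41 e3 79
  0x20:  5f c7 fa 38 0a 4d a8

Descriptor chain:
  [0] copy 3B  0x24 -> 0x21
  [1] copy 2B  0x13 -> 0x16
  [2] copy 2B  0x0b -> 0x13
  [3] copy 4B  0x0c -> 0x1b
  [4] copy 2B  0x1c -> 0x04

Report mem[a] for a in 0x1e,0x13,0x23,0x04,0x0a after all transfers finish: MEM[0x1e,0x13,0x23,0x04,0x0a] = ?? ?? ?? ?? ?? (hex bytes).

MEM[0x1e,0x13,0x23,0x04,0x0a] = fa 55 a8 45 37

[0] 0x24->0x21 len=3 : 0a 4d a8
[1] 0x13->0x16 len=2 : 4b 9b
[2] 0x0b->0x13 len=2 : 55 c9
[3] 0x0c->0x1b len=4 : c9 45 b3 fa
[4] 0x1c->0x04 len=2 : 45 b3
query mem[0x1e]=0xfa, mem[0x13]=0x55, mem[0x23]=0xa8, mem[0x04]=0x45, mem[0x0a]=0x37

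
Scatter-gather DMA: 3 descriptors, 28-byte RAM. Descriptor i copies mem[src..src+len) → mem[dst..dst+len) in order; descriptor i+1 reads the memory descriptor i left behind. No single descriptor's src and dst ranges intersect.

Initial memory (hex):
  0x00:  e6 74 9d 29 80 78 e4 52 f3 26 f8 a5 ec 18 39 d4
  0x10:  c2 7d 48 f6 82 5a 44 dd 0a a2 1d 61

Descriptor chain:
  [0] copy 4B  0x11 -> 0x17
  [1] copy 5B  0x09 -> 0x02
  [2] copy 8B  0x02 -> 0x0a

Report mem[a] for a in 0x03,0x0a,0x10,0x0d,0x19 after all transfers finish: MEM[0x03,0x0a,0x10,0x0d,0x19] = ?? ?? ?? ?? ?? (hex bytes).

MEM[0x03,0x0a,0x10,0x0d,0x19] = f8 26 f3 ec f6

[0] 0x11->0x17 len=4 : 7d 48 f6 82
[1] 0x09->0x02 len=5 : 26 f8 a5 ec 18
[2] 0x02->0x0a len=8 : 26 f8 a5 ec 18 52 f3 26
query mem[0x03]=0xf8, mem[0x0a]=0x26, mem[0x10]=0xf3, mem[0x0d]=0xec, mem[0x19]=0xf6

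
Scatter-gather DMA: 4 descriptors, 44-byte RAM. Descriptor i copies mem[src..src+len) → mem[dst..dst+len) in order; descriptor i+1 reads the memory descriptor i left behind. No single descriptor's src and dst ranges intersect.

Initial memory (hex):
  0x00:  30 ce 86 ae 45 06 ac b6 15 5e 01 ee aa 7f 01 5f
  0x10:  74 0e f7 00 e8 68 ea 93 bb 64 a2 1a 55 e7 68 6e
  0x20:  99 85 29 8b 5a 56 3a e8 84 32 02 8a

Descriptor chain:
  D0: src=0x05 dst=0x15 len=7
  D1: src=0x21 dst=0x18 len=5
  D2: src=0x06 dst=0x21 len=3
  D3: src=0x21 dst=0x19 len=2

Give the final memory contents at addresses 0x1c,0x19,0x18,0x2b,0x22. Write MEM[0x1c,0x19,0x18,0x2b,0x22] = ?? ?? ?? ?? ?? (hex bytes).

  after D0: wrote 7B at 0x15 = 06acb6155e01ee
  after D1: wrote 5B at 0x18 = 85298b5a56
  after D2: wrote 3B at 0x21 = acb615
  after D3: wrote 2B at 0x19 = acb6
query mem[0x1c]=0x56, mem[0x19]=0xac, mem[0x18]=0x85, mem[0x2b]=0x8a, mem[0x22]=0xb6

MEM[0x1c,0x19,0x18,0x2b,0x22] = 56 ac 85 8a b6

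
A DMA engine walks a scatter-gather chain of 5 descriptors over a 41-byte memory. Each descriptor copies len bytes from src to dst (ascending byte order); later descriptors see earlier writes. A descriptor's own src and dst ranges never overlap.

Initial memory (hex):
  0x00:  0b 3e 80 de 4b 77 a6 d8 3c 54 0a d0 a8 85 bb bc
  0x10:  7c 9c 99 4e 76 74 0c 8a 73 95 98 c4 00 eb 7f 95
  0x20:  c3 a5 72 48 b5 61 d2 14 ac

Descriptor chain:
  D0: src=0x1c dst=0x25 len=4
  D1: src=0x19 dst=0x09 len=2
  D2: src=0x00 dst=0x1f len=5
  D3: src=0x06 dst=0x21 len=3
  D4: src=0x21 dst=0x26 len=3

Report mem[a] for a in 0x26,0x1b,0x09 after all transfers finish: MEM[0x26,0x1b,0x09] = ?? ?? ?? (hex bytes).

D0: mem[0x25..0x28] <- [00 eb 7f 95]
D1: mem[0x09..0x0a] <- [95 98]
D2: mem[0x1f..0x23] <- [0b 3e 80 de 4b]
D3: mem[0x21..0x23] <- [a6 d8 3c]
D4: mem[0x26..0x28] <- [a6 d8 3c]
query mem[0x26]=0xa6, mem[0x1b]=0xc4, mem[0x09]=0x95

MEM[0x26,0x1b,0x09] = a6 c4 95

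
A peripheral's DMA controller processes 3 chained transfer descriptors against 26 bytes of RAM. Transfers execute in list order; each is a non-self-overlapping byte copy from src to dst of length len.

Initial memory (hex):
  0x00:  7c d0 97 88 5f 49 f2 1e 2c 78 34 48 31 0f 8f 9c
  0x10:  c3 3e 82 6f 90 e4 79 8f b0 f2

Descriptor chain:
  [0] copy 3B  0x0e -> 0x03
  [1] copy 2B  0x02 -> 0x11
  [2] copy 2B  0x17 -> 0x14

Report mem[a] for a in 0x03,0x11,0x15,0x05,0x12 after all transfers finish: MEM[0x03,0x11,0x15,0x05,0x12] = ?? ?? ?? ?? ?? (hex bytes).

MEM[0x03,0x11,0x15,0x05,0x12] = 8f 97 b0 c3 8f

  after D0: wrote 3B at 0x03 = 8f9cc3
  after D1: wrote 2B at 0x11 = 978f
  after D2: wrote 2B at 0x14 = 8fb0
query mem[0x03]=0x8f, mem[0x11]=0x97, mem[0x15]=0xb0, mem[0x05]=0xc3, mem[0x12]=0x8f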